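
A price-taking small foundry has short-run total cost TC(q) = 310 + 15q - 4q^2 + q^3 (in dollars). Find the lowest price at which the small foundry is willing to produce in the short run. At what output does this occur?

$11 per unit, at q = 2

Short-run supply begins at min AVC. From VC = 15q - 4q^2 + q^3, AVC = 15 - 4q + q^2.
dAVC/dq = -4 + 2q = 0 gives q = 2. min AVC = 15 - 4·2 + 2^2 = 11.
So the shutdown price is $11.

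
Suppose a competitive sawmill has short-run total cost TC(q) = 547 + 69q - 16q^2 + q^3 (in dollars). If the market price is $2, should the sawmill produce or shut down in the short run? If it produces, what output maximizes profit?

From TC, MC = TC'(q) = 69 - 32q + 3q^2 and AVC = VC/q = 69 - 16q + q^2.
AVC is minimized where dAVC/dq = -16 + 2q = 0, at q = 8; min AVC = 69 - 16·8 + 8^2 = $5.
P = $2 lies below min AVC = $5; no output level covers variable cost.
Best response: produce nothing and absorb the $547 fixed cost.

Shut down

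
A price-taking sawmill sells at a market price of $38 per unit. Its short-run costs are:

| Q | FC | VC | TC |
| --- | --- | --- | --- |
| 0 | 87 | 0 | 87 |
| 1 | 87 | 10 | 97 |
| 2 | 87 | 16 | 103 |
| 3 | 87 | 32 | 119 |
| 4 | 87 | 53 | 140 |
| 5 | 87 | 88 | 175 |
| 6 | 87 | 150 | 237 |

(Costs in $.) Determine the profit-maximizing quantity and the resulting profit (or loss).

Q = 5; profit = $15

Profit at each row (π = 38Q − TC): Q=0: -87; Q=1: -59; Q=2: -27; Q=3: -5; Q=4: 12; Q=5: 15; Q=6: -9.
Profit is maximized at Q = 5. AVC there is 88/5 = $17.60 ≤ P, so producing beats shutting down (which would give -$87).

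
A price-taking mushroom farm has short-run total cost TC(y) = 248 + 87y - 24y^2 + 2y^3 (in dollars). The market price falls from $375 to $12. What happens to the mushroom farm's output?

Output falls from 12 to 0 (the firm shuts down)

MC = 87 - 48y + 6y^2; the shutdown threshold is min AVC = $15 (at y = 6).
With P = $375 above the shutdown price, P = MC gives y = 12.
At P = $12 < min AVC = $15, price no longer covers variable cost at any output, so the firm shuts down: y = 0.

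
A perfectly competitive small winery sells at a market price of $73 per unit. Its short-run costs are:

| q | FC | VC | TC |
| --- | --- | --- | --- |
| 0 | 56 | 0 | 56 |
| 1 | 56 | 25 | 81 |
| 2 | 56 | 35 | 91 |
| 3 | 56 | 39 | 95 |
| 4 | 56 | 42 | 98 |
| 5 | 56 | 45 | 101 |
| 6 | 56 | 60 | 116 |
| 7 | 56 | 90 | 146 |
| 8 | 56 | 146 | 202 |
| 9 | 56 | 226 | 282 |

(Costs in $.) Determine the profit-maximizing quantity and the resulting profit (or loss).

Profit at each row (π = 73q − TC): q=0: -56; q=1: -8; q=2: 55; q=3: 124; q=4: 194; q=5: 264; q=6: 322; q=7: 365; q=8: 382; q=9: 375.
Profit is maximized at q = 8. AVC there is 146/8 = $18.25 ≤ P, so producing beats shutting down (which would give -$56).

q = 8; profit = $382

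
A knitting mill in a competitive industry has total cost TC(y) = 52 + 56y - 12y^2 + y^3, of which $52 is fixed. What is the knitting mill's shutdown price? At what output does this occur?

$20 per unit, at y = 6

Short-run supply begins at min AVC. From VC = 56y - 12y^2 + y^3, AVC = 56 - 12y + y^2.
At the minimum of AVC, MC = AVC. MC = 56 - 24y + 3y^2; setting MC = AVC gives 2y^2 - 12y = 0, so y = 6. min AVC = 20.
So the shutdown price is $20.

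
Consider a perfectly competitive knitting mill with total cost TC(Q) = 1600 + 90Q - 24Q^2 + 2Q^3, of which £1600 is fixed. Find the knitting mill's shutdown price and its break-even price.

Shutdown price = min AVC. AVC = 90 - 24Q + 2Q^2, with vertex at Q = 6 and minimum £18.
ATC = 1600/Q + 90 - 24Q + 2Q^2. Setting dATC/dQ = −1600/Q^2 − 24 + 4Q = 0 gives Q = 10 (since 4·10^3 − 24·10^2 = 1600).
min ATC = 1600/10 + 90 − 24·10 + 2·10^2 = £210. That is the break-even price.
Between these two prices the firm operates at a loss; above £210 it earns a profit.

Shutdown price = £18; break-even price = £210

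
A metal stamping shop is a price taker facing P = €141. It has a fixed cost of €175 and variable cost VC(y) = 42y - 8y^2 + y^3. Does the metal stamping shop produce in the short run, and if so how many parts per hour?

Variable cost is VC = 42y - 8y^2 + y^3, so AVC = VC/y = 42 - 8y + y^2 and MC = dTC/dy = 42 - 16y + 3y^2.
AVC hits its minimum where MC = AVC, at y = 4, giving min AVC = 42 - 8·4 + 4^2 = €26.
Because €141 ≥ €26, revenue can cover variable cost; the firm operates.
Set P = MC: 141 = 42 - 16y + 3y^2 → -99 - 16y + 3y^2 = 0. The roots are y = -11/3 and y = 9; the profit-maximizing output is on the rising part of MC, so y* = 9.
Check: AVC at y = 9 is €51 ≤ P, so revenue covers variable cost.
Profit = P·y − TC = 141·9 − 634 = €635.

Produce at y = 9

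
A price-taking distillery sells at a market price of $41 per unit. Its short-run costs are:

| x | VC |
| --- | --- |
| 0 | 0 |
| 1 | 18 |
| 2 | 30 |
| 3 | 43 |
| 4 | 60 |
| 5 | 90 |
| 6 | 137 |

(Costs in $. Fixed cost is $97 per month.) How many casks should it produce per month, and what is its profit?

x = 5; profit = $18

Tabulate TR − TC: x=0: -97; x=1: -74; x=2: -45; x=3: -17; x=4: 7; x=5: 18; x=6: 12.
Profit is maximized at x = 5. AVC there is 90/5 = $18 ≤ P, so producing beats shutting down (which would give -$97).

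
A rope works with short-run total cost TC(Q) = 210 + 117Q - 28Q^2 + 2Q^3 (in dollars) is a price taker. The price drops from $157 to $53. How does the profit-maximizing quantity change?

MC = 117 - 56Q + 6Q^2; the shutdown threshold is min AVC = $19 (at Q = 7).
At P = $157 ≥ min AVC, set P = MC on the rising branch: Q = 10.
At P = $53 ≥ min AVC, set P = MC: Q = 8. The firm stays open but cuts output.

Output falls from 10 to 8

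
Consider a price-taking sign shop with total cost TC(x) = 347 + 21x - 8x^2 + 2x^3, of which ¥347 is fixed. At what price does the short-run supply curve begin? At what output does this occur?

¥13 per unit, at x = 2

The shutdown price is the minimum of AVC. VC = 21x - 8x^2 + 2x^3, so AVC = 21 - 8x + 2x^2.
At the minimum of AVC, MC = AVC. MC = 21 - 16x + 6x^2; setting MC = AVC gives 4x^2 - 8x = 0, so x = 2. min AVC = 13.
So the shutdown price is ¥13.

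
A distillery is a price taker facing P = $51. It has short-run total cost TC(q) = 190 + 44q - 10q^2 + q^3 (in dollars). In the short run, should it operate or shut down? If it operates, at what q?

Produce at q = 7

From TC, MC = TC'(q) = 44 - 20q + 3q^2 and AVC = VC/q = 44 - 10q + q^2.
AVC is minimized where dAVC/dq = -10 + 2q = 0, at q = 5; min AVC = 44 - 10·5 + 5^2 = $19.
P = $51 exceeds min AVC = $19, so the firm stays open.
P = MC gives -7 - 20q + 3q^2 = 0, with roots -1/3 and 7. Take the larger (rising MC): q* = 7.
Check: AVC at q = 7 is $23 ≤ P, so revenue covers variable cost.
Profit = P·q − TC = 51·7 − 351 = $6.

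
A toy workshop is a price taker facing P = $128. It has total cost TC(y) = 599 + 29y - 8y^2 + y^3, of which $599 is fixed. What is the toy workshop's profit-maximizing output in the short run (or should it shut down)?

Produce at y = 9

Strip out fixed cost: VC = 29y - 8y^2 + y^3. Then AVC = 29 - 8y + y^2 and MC = 29 - 16y + 3y^2.
AVC is minimized where dAVC/dy = -8 + 2y = 0, at y = 4; min AVC = 29 - 8·4 + 4^2 = $13.
Because $128 ≥ $13, revenue can cover variable cost; the firm operates.
P = MC gives -99 - 16y + 3y^2 = 0, with roots -11/3 and 9. Take the larger (rising MC): y* = 9.
Check: AVC at y = 9 is $38 ≤ P, so revenue covers variable cost.
Profit = P·y − TC = 128·9 − 941 = $211.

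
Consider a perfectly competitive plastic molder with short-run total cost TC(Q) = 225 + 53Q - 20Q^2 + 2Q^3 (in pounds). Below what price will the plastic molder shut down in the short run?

£3 per unit

Short-run supply begins at min AVC. From VC = 53Q - 20Q^2 + 2Q^3, AVC = 53 - 20Q + 2Q^2.
dAVC/dQ = -20 + 4Q = 0 gives Q = 5. min AVC = 53 - 20·5 + 2·5^2 = 3.
So the shutdown price is £3.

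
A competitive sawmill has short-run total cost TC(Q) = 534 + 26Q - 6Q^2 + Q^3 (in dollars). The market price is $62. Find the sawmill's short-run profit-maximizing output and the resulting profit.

Profit = -$318 at Q = 6

AVC = 26 - 6Q + Q^2 has its minimum $17 at Q = 3; price $62 clears that bar, so the firm operates.
MC = 26 - 12Q + 3Q^2. Setting P = MC and taking the root on the rising branch gives Q* = 6.
TR = 62·6 = 372. TC = 534 + 156 = 690. Profit = 372 − 690 = -$318.
By producing, the firm covers all variable cost plus $216 of fixed cost; shutting down would lose the full $534.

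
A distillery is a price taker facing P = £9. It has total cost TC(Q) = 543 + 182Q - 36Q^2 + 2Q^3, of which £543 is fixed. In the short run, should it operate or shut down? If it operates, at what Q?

Variable cost is VC = 182Q - 36Q^2 + 2Q^3, so AVC = VC/Q = 182 - 36Q + 2Q^2 and MC = dTC/dQ = 182 - 72Q + 6Q^2.
The AVC parabola has its vertex at Q = 36/4 = 9, where AVC = 182 - 36·9 + 2·9^2 = £20.
P = £9 lies below min AVC = £20; no output level covers variable cost.
The firm minimizes its loss by shutting down and losing only its fixed cost of £543.

Shut down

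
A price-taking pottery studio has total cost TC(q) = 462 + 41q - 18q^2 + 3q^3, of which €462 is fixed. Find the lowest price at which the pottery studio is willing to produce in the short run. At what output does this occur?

€14 per unit, at q = 3

The firm shuts down when price falls below the minimum of average variable cost. AVC = VC/q = 41 - 18q + 3q^2.
At the minimum of AVC, MC = AVC. MC = 41 - 36q + 9q^2; setting MC = AVC gives 6q^2 - 18q = 0, so q = 3. min AVC = 14.
The firm shuts down for any P below €14.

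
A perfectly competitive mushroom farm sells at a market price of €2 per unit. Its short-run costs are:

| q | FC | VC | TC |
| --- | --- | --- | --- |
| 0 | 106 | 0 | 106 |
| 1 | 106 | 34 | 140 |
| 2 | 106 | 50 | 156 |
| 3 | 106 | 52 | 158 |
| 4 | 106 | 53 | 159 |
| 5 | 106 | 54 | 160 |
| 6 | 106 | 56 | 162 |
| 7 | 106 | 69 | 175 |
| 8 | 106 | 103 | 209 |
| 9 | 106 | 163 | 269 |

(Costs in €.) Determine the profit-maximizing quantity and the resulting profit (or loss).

Profit at each row (π = 2q − TC): q=0: -106; q=1: -138; q=2: -152; q=3: -152; q=4: -151; q=5: -150; q=6: -150; q=7: -161; q=8: -193; q=9: -251.
Profit is highest at q = 0. Equivalently, the lowest AVC in the table is 56/6 ≈ €9.33 at q = 6, and P = €2 falls below it — price never covers variable cost, so the firm shuts down and loses only its fixed cost.

q = 0 (shut down); profit = -€106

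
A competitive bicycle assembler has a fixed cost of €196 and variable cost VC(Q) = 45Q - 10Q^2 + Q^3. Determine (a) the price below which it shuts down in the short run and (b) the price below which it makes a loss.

Shutdown price = €20; break-even price = €52

Shutdown price = min AVC. AVC = 45 - 10Q + Q^2, with vertex at Q = 5 and minimum €20.
ATC = 196/Q + 45 - 10Q + Q^2. Setting dATC/dQ = −196/Q^2 − 10 + 2Q = 0 gives Q = 7 (since 2·7^3 − 10·7^2 = 196).
min ATC = 196/7 + 45 − 10·7 + 7^2 = €52. That is the break-even price.
For €20 ≤ P < €52 the firm produces at a loss; below €20 it shuts down.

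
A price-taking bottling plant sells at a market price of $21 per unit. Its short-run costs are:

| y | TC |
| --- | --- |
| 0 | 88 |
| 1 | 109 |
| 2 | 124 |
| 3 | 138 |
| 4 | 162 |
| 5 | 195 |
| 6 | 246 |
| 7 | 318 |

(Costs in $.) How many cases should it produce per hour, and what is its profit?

Tabulate TR − TC: y=0: -88; y=1: -88; y=2: -82; y=3: -75; y=4: -78; y=5: -90; y=6: -120; y=7: -171.
Profit is maximized at y = 3. AVC there is 50/3 = $16.67 ≤ P, so producing beats shutting down (which would give -$88).

y = 3; profit = -$75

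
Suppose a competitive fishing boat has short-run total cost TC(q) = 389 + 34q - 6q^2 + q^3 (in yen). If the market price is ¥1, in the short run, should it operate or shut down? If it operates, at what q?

Shut down

From TC, MC = TC'(q) = 34 - 12q + 3q^2 and AVC = VC/q = 34 - 6q + q^2.
The AVC parabola has its vertex at q = 6/2 = 3, where AVC = 34 - 6·3 + 3^2 = ¥25.
With P < min AVC (¥1 < ¥25), every unit sold adds to the loss.
Shutting down limits the loss to fixed cost, ¥389.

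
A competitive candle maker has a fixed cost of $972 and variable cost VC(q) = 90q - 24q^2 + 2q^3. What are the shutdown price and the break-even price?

Shutdown price = min AVC. AVC = 90 - 24q + 2q^2, with vertex at q = 6 and minimum $18.
ATC = 972/q + 90 - 24q + 2q^2. Setting dATC/dq = −972/q^2 − 24 + 4q = 0 gives q = 9 (since 4·9^3 − 24·9^2 = 972).
min ATC = 972/9 + 90 − 24·9 + 2·9^2 = $144. That is the break-even price.
For $18 ≤ P < $144 the firm produces at a loss; below $18 it shuts down.

Shutdown price = $18; break-even price = $144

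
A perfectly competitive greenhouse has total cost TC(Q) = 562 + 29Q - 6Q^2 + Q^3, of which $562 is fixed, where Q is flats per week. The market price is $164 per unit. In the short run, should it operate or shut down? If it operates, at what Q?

Produce at Q = 9

Strip out fixed cost: VC = 29Q - 6Q^2 + Q^3. Then AVC = 29 - 6Q + Q^2 and MC = 29 - 12Q + 3Q^2.
AVC is minimized where dAVC/dQ = -6 + 2Q = 0, at Q = 3; min AVC = 29 - 6·3 + 3^2 = $20.
P = $164 exceeds min AVC = $20, so the firm stays open.
Solving P = MC: -135 - 12Q + 3Q^2 = 0 ⇒ Q = -5 or 9. On the upward-sloping branch, Q* = 9.
Check: AVC at Q = 9 is $56 ≤ P, so revenue covers variable cost.
Profit = P·Q − TC = 164·9 − 1066 = $410.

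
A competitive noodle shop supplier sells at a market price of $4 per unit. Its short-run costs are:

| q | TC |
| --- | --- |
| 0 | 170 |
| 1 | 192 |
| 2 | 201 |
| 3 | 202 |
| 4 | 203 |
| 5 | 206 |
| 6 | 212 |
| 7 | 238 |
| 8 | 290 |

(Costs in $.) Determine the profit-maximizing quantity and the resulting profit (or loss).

Profit at each row (π = 4q − TC): q=0: -170; q=1: -188; q=2: -193; q=3: -190; q=4: -187; q=5: -186; q=6: -188; q=7: -210; q=8: -258.
Profit is highest at q = 0. Equivalently, the lowest AVC in the table is 42/6 ≈ $7 at q = 6, and P = $4 falls below it — price never covers variable cost, so the firm shuts down and loses only its fixed cost.

q = 0 (shut down); profit = -$170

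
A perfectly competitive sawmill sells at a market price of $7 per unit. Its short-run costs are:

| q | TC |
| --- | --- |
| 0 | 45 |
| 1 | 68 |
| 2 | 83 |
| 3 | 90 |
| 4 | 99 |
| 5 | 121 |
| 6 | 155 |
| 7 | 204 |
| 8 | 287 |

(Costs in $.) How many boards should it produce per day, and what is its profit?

Profit at each row (π = 7q − TC): q=0: -45; q=1: -61; q=2: -69; q=3: -69; q=4: -71; q=5: -86; q=6: -113; q=7: -155; q=8: -231.
Profit is highest at q = 0. Equivalently, the lowest AVC in the table is 54/4 ≈ $13.50 at q = 4, and P = $7 falls below it — price never covers variable cost, so the firm shuts down and loses only its fixed cost.

q = 0 (shut down); profit = -$45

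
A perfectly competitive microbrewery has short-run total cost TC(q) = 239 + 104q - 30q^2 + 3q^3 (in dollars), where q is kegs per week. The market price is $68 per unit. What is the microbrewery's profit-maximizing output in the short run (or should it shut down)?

From TC, MC = TC'(q) = 104 - 60q + 9q^2 and AVC = VC/q = 104 - 30q + 3q^2.
The AVC parabola has its vertex at q = 30/6 = 5, where AVC = 104 - 30·5 + 3·5^2 = $29.
Since P = $68 ≥ min AVC = $29, price covers variable cost and the firm should produce.
P = MC gives 36 - 60q + 9q^2 = 0, with roots 2/3 and 6. Take the larger (rising MC): q* = 6.
Check: AVC at q = 6 is $32 ≤ P, so revenue covers variable cost.
Profit = P·q − TC = 68·6 − 431 = -$23, a loss, but smaller than the $239 fixed cost the firm would lose by shutting down.

Produce at q = 6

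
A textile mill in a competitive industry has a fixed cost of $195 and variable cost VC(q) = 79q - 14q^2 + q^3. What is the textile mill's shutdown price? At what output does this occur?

The firm shuts down when price falls below the minimum of average variable cost. AVC = VC/q = 79 - 14q + q^2.
dAVC/dq = -14 + 2q = 0 gives q = 7. min AVC = 79 - 14·7 + 7^2 = 30.
So the shutdown price is $30.

$30 per unit, at q = 7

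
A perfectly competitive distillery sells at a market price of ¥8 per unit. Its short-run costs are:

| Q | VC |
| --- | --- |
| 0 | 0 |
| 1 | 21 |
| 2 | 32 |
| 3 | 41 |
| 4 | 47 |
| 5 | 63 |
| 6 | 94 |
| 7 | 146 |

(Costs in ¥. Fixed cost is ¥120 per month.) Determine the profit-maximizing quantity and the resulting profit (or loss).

Compute π = P·Q − TC at each output: Q=0: -120; Q=1: -133; Q=2: -136; Q=3: -137; Q=4: -135; Q=5: -143; Q=6: -166; Q=7: -210.
Profit is highest at Q = 0. Equivalently, the lowest AVC in the table is 47/4 ≈ ¥11.75 at Q = 4, and P = ¥8 falls below it — price never covers variable cost, so the firm shuts down and loses only its fixed cost.

Q = 0 (shut down); profit = -¥120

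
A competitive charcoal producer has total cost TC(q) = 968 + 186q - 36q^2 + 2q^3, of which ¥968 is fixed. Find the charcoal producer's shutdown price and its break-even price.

Shutdown price = ¥24; break-even price = ¥120

AVC = 186 - 36q + 2q^2; minimized at q = 9, giving min AVC = ¥24. That is the shutdown price.
ATC = 968/q + 186 - 36q + 2q^2. Setting dATC/dq = −968/q^2 − 36 + 4q = 0 gives q = 11 (since 4·11^3 − 36·11^2 = 968).
min ATC = 968/11 + 186 − 36·11 + 2·11^2 = ¥120. That is the break-even price.
Between these two prices the firm operates at a loss; above ¥120 it earns a profit.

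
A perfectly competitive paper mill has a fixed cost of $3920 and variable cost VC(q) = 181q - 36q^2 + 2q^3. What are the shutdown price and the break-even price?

Shutdown price = min AVC. AVC = 181 - 36q + 2q^2, with vertex at q = 9 and minimum $19.
ATC = 3920/q + 181 - 36q + 2q^2. Setting dATC/dq = −3920/q^2 − 36 + 4q = 0 gives q = 14 (since 4·14^3 − 36·14^2 = 3920).
min ATC = 3920/14 + 181 − 36·14 + 2·14^2 = $349. That is the break-even price.
For $19 ≤ P < $349 the firm produces at a loss; below $19 it shuts down.

Shutdown price = $19; break-even price = $349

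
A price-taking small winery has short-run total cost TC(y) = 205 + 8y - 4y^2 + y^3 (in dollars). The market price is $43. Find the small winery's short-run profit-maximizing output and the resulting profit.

AVC = 8 - 4y + y^2; min AVC = $4 at y = 2. Since P = $43 ≥ min AVC, the firm produces.
With MC = 8 - 8y + 3y^2, P = MC on the upward-sloping part at y* = 5.
TR = 43·5 = 215. TC = 205 + 65 = 270. Profit = 215 − 270 = -$55.
By producing, the firm covers all variable cost plus $150 of fixed cost; shutting down would lose the full $205.

Profit = -$55 at y = 5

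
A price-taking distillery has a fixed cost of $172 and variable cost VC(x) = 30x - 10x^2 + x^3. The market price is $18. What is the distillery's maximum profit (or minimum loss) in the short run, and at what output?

AVC = 30 - 10x + x^2; min AVC = $5 at x = 5. Since P = $18 ≥ min AVC, the firm produces.
With MC = 30 - 20x + 3x^2, P = MC on the upward-sloping part at x* = 6.
TR = 18·6 = 108. TC = 172 + 36 = 208. Profit = 108 − 208 = -$100.
By producing, the firm covers all variable cost plus $72 of fixed cost; shutting down would lose the full $172.

Profit = -$100 at x = 6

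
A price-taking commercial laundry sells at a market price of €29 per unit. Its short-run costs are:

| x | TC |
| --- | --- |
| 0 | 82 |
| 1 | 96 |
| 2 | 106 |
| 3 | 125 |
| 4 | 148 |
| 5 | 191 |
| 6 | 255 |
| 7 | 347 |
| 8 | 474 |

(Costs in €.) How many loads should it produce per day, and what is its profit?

x = 4; profit = -€32

Tabulate TR − TC: x=0: -82; x=1: -67; x=2: -48; x=3: -38; x=4: -32; x=5: -46; x=6: -81; x=7: -144; x=8: -242.
Profit is maximized at x = 4. AVC there is 66/4 = €16.50 ≤ P, so producing beats shutting down (which would give -€82).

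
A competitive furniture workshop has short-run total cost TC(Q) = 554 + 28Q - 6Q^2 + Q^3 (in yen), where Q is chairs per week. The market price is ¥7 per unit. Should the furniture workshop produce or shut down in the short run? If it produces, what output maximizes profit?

Strip out fixed cost: VC = 28Q - 6Q^2 + Q^3. Then AVC = 28 - 6Q + Q^2 and MC = 28 - 12Q + 3Q^2.
AVC is minimized where dAVC/dQ = -6 + 2Q = 0, at Q = 3; min AVC = 28 - 6·3 + 3^2 = ¥19.
Since P = ¥7 < min AVC = ¥19, price fails to cover variable cost at any output.
Best response: produce nothing and absorb the ¥554 fixed cost.

Shut down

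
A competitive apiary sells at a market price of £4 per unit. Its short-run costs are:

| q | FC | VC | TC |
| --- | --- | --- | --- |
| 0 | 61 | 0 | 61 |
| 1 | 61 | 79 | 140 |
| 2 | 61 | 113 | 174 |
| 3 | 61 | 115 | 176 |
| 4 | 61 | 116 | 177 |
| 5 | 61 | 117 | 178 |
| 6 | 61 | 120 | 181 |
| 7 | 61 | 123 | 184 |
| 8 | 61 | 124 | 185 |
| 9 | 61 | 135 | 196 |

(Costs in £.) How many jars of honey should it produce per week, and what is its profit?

Compute π = P·q − TC at each output: q=0: -61; q=1: -136; q=2: -166; q=3: -164; q=4: -161; q=5: -158; q=6: -157; q=7: -156; q=8: -153; q=9: -160.
Profit is highest at q = 0. Equivalently, the lowest AVC in the table is 135/9 ≈ £15 at q = 9, and P = £4 falls below it — price never covers variable cost, so the firm shuts down and loses only its fixed cost.

q = 0 (shut down); profit = -£61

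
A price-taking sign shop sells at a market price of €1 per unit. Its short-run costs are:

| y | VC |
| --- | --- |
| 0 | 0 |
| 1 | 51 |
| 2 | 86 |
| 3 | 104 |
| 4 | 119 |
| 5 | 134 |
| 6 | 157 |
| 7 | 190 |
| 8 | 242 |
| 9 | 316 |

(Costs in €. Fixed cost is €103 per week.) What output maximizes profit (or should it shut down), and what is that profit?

y = 0 (shut down); profit = -€103

Profit at each row (π = 1y − TC): y=0: -103; y=1: -153; y=2: -187; y=3: -204; y=4: -218; y=5: -232; y=6: -254; y=7: -286; y=8: -337; y=9: -410.
Profit is highest at y = 0. Equivalently, the lowest AVC in the table is 157/6 ≈ €26.17 at y = 6, and P = €1 falls below it — price never covers variable cost, so the firm shuts down and loses only its fixed cost.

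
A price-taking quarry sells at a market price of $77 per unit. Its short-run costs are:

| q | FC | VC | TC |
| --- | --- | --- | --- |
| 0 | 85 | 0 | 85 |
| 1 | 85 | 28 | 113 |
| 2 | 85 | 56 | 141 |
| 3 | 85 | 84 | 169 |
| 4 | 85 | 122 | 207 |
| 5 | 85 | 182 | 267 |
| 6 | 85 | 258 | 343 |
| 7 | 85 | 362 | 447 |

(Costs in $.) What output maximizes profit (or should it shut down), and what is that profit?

q = 6; profit = $119

Tabulate TR − TC: q=0: -85; q=1: -36; q=2: 13; q=3: 62; q=4: 101; q=5: 118; q=6: 119; q=7: 92.
Profit is maximized at q = 6. AVC there is 258/6 = $43 ≤ P, so producing beats shutting down (which would give -$85).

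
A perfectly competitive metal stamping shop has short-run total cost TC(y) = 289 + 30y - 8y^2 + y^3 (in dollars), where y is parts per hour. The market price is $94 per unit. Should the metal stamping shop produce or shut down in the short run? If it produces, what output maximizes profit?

Variable cost is VC = 30y - 8y^2 + y^3, so AVC = VC/y = 30 - 8y + y^2 and MC = dTC/dy = 30 - 16y + 3y^2.
The AVC parabola has its vertex at y = 8/2 = 4, where AVC = 30 - 8·4 + 4^2 = $14.
Since P = $94 ≥ min AVC = $14, price covers variable cost and the firm should produce.
Solving P = MC: -64 - 16y + 3y^2 = 0 ⇒ y = -8/3 or 8. On the upward-sloping branch, y* = 8.
Check: AVC at y = 8 is $30 ≤ P, so revenue covers variable cost.
Profit = P·y − TC = 94·8 − 529 = $223.

Produce at y = 8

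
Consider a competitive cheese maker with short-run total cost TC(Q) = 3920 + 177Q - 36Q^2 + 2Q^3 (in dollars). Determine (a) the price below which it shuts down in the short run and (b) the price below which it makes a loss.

AVC = 177 - 36Q + 2Q^2; minimized at Q = 9, giving min AVC = $15. That is the shutdown price.
ATC = 3920/Q + 177 - 36Q + 2Q^2. Setting dATC/dQ = −3920/Q^2 − 36 + 4Q = 0 gives Q = 14 (since 4·14^3 − 36·14^2 = 3920).
min ATC = 3920/14 + 177 − 36·14 + 2·14^2 = $345. That is the break-even price.
Between these two prices the firm operates at a loss; above $345 it earns a profit.

Shutdown price = $15; break-even price = $345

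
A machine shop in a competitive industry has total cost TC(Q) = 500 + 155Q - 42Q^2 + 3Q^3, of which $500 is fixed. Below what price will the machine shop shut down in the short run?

$8 per unit

Short-run supply begins at min AVC. From VC = 155Q - 42Q^2 + 3Q^3, AVC = 155 - 42Q + 3Q^2.
At the minimum of AVC, MC = AVC. MC = 155 - 84Q + 9Q^2; setting MC = AVC gives 6Q^2 - 42Q = 0, so Q = 7. min AVC = 8.
The firm shuts down for any P below $8.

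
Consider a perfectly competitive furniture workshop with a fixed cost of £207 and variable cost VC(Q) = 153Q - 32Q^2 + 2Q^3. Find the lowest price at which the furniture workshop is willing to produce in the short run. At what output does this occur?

£25 per unit, at Q = 8

The firm shuts down when price falls below the minimum of average variable cost. AVC = VC/Q = 153 - 32Q + 2Q^2.
dAVC/dQ = -32 + 4Q = 0 gives Q = 8. min AVC = 153 - 32·8 + 2·8^2 = 25.
So the shutdown price is £25.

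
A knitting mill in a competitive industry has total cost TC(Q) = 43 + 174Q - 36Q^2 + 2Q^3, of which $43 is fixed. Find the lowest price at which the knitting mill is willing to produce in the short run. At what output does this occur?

$12 per unit, at Q = 9

Short-run supply begins at min AVC. From VC = 174Q - 36Q^2 + 2Q^3, AVC = 174 - 36Q + 2Q^2.
dAVC/dQ = -36 + 4Q = 0 gives Q = 9. min AVC = 174 - 36·9 + 2·9^2 = 12.
The firm shuts down for any P below $12.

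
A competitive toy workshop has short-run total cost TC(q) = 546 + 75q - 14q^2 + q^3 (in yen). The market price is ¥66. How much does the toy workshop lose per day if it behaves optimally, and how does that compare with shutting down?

Profit = -¥222 at q = 9

AVC = 75 - 14q + q^2; min AVC = ¥26 at q = 7. Since P = ¥66 ≥ min AVC, the firm produces.
With MC = 75 - 28q + 3q^2, P = MC on the upward-sloping part at q* = 9.
TR = 66·9 = 594. TC = 546 + 270 = 816. Profit = 594 − 816 = -¥222.
Shutting down would mean losing the fixed cost of ¥546, so operating at a loss of ¥222 is better by ¥324.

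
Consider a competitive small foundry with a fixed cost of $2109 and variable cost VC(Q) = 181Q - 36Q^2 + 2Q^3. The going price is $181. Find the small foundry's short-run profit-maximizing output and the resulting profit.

AVC = 181 - 36Q + 2Q^2; min AVC = $19 at Q = 9. Since P = $181 ≥ min AVC, the firm produces.
With MC = 181 - 72Q + 6Q^2, P = MC on the upward-sloping part at Q* = 12.
TR = 181·12 = 2172. TC = 2109 + 444 = 2553. Profit = 2172 − 2553 = -$381.
By producing, the firm covers all variable cost plus $1728 of fixed cost; shutting down would lose the full $2109.

Profit = -$381 at Q = 12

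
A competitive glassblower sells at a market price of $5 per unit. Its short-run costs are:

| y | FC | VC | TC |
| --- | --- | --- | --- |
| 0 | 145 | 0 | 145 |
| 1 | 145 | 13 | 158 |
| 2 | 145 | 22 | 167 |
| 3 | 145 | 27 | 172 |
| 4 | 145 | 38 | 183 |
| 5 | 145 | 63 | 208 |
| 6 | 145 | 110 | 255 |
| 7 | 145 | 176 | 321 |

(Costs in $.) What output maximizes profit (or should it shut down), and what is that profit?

y = 0 (shut down); profit = -$145

Compute π = P·y − TC at each output: y=0: -145; y=1: -153; y=2: -157; y=3: -157; y=4: -163; y=5: -183; y=6: -225; y=7: -286.
Profit is highest at y = 0. Equivalently, the lowest AVC in the table is 27/3 ≈ $9 at y = 3, and P = $5 falls below it — price never covers variable cost, so the firm shuts down and loses only its fixed cost.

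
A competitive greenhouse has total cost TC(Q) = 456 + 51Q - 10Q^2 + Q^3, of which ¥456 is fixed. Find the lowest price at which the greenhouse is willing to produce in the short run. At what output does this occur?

Short-run supply begins at min AVC. From VC = 51Q - 10Q^2 + Q^3, AVC = 51 - 10Q + Q^2.
dAVC/dQ = -10 + 2Q = 0 gives Q = 5. min AVC = 51 - 10·5 + 5^2 = 26.
So the shutdown price is ¥26.

¥26 per unit, at Q = 5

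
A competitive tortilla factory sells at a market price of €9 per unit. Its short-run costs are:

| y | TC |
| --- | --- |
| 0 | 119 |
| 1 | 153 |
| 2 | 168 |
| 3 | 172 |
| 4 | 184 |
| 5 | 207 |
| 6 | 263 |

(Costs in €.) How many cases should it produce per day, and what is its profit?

Profit at each row (π = 9y − TC): y=0: -119; y=1: -144; y=2: -150; y=3: -145; y=4: -148; y=5: -162; y=6: -209.
Profit is highest at y = 0. Equivalently, the lowest AVC in the table is 65/4 ≈ €16.25 at y = 4, and P = €9 falls below it — price never covers variable cost, so the firm shuts down and loses only its fixed cost.

y = 0 (shut down); profit = -€119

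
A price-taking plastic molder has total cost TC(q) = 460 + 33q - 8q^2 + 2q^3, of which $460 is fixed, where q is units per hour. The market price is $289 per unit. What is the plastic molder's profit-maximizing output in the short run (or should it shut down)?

Variable cost is VC = 33q - 8q^2 + 2q^3, so AVC = VC/q = 33 - 8q + 2q^2 and MC = dTC/dq = 33 - 16q + 6q^2.
AVC is minimized where dAVC/dq = -8 + 4q = 0, at q = 2; min AVC = 33 - 8·2 + 2·2^2 = $25.
Because $289 ≥ $25, revenue can cover variable cost; the firm operates.
Set P = MC: 289 = 33 - 16q + 6q^2 → -256 - 16q + 6q^2 = 0. The roots are q = -16/3 and q = 8; the profit-maximizing output is on the rising part of MC, so q* = 8.
Check: AVC at q = 8 is $97 ≤ P, so revenue covers variable cost.
Profit = P·q − TC = 289·8 − 1236 = $1076.

Produce at q = 8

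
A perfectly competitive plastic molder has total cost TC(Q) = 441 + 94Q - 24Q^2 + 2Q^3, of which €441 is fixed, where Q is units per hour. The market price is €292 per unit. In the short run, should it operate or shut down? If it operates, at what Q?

Produce at Q = 11

From TC, MC = TC'(Q) = 94 - 48Q + 6Q^2 and AVC = VC/Q = 94 - 24Q + 2Q^2.
The AVC parabola has its vertex at Q = 24/4 = 6, where AVC = 94 - 24·6 + 2·6^2 = €22.
Because €292 ≥ €22, revenue can cover variable cost; the firm operates.
Solving P = MC: -198 - 48Q + 6Q^2 = 0 ⇒ Q = -3 or 11. On the upward-sloping branch, Q* = 11.
Check: AVC at Q = 11 is €72 ≤ P, so revenue covers variable cost.
Profit = P·Q − TC = 292·11 − 1233 = €1979.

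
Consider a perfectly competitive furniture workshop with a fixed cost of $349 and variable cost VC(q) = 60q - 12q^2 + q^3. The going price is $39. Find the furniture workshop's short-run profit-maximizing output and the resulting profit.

Profit = -$251 at q = 7

AVC = 60 - 12q + q^2 has its minimum $24 at q = 6; price $39 clears that bar, so the firm operates.
With MC = 60 - 24q + 3q^2, P = MC on the upward-sloping part at q* = 7.
TR = 39·7 = 273. TC = 349 + 175 = 524. Profit = 273 − 524 = -$251.
That loss of $251 beats the $349 the firm would lose by shutting down; producing recovers $98 of fixed cost.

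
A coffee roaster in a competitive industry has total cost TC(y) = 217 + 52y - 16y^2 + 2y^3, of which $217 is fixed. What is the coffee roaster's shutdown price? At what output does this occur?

The firm shuts down when price falls below the minimum of average variable cost. AVC = VC/y = 52 - 16y + 2y^2.
At the minimum of AVC, MC = AVC. MC = 52 - 32y + 6y^2; setting MC = AVC gives 4y^2 - 16y = 0, so y = 4. min AVC = 20.
So the shutdown price is $20.

$20 per unit, at y = 4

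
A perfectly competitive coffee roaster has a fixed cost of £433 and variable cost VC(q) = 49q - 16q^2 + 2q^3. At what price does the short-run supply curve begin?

£17 per unit

The firm shuts down when price falls below the minimum of average variable cost. AVC = VC/q = 49 - 16q + 2q^2.
dAVC/dq = -16 + 4q = 0 gives q = 4. min AVC = 49 - 16·4 + 2·4^2 = 17.
So the shutdown price is £17.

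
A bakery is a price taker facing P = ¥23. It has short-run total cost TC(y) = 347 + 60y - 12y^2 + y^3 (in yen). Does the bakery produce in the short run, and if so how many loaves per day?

From TC, MC = TC'(y) = 60 - 24y + 3y^2 and AVC = VC/y = 60 - 12y + y^2.
AVC hits its minimum where MC = AVC, at y = 6, giving min AVC = 60 - 12·6 + 6^2 = ¥24.
Since P = ¥23 < min AVC = ¥24, price fails to cover variable cost at any output.
The firm minimizes its loss by shutting down and losing only its fixed cost of ¥347.

Shut down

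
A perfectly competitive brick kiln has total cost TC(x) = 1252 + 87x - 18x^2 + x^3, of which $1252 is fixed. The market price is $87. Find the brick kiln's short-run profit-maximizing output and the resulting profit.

AVC = 87 - 18x + x^2; min AVC = $6 at x = 9. Since P = $87 ≥ min AVC, the firm produces.
With MC = 87 - 36x + 3x^2, P = MC on the upward-sloping part at x* = 12.
TR = 87·12 = 1044. TC = 1252 + 180 = 1432. Profit = 1044 − 1432 = -$388.
That loss of $388 beats the $1252 the firm would lose by shutting down; producing recovers $864 of fixed cost.

Profit = -$388 at x = 12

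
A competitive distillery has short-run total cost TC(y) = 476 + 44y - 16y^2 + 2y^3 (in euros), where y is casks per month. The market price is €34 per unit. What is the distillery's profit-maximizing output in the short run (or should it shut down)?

Produce at y = 5

Variable cost is VC = 44y - 16y^2 + 2y^3, so AVC = VC/y = 44 - 16y + 2y^2 and MC = dTC/dy = 44 - 32y + 6y^2.
The AVC parabola has its vertex at y = 16/4 = 4, where AVC = 44 - 16·4 + 2·4^2 = €12.
P = €34 exceeds min AVC = €12, so the firm stays open.
Set P = MC: 34 = 44 - 32y + 6y^2 → 10 - 32y + 6y^2 = 0. The roots are y = 1/3 and y = 5; the profit-maximizing output is on the rising part of MC, so y* = 5.
Check: AVC at y = 5 is €14 ≤ P, so revenue covers variable cost.
Profit = P·y − TC = 34·5 − 546 = -€376, a loss, but smaller than the €476 fixed cost the firm would lose by shutting down.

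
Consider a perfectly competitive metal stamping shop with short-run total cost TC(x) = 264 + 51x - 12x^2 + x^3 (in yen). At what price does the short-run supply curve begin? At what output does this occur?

¥15 per unit, at x = 6

Short-run supply begins at min AVC. From VC = 51x - 12x^2 + x^3, AVC = 51 - 12x + x^2.
At the minimum of AVC, MC = AVC. MC = 51 - 24x + 3x^2; setting MC = AVC gives 2x^2 - 12x = 0, so x = 6. min AVC = 15.
So the shutdown price is ¥15.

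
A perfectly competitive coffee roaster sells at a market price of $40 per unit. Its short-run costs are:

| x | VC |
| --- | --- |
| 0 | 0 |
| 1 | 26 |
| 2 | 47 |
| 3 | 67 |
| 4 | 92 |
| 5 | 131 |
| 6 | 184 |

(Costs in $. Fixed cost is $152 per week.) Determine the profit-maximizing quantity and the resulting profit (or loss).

x = 5; profit = -$83

Profit at each row (π = 40x − TC): x=0: -152; x=1: -138; x=2: -119; x=3: -99; x=4: -84; x=5: -83; x=6: -96.
Profit is maximized at x = 5. AVC there is 131/5 = $26.20 ≤ P, so producing beats shutting down (which would give -$152).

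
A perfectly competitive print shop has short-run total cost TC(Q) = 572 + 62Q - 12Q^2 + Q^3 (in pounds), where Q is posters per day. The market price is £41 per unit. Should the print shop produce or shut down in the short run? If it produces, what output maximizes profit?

Produce at Q = 7

From TC, MC = TC'(Q) = 62 - 24Q + 3Q^2 and AVC = VC/Q = 62 - 12Q + Q^2.
AVC hits its minimum where MC = AVC, at Q = 6, giving min AVC = 62 - 12·6 + 6^2 = £26.
Since P = £41 ≥ min AVC = £26, price covers variable cost and the firm should produce.
P = MC gives 21 - 24Q + 3Q^2 = 0, with roots 1 and 7. Take the larger (rising MC): Q* = 7.
Check: AVC at Q = 7 is £27 ≤ P, so revenue covers variable cost.
Profit = P·Q − TC = 41·7 − 761 = -£474, a loss, but smaller than the £572 fixed cost the firm would lose by shutting down.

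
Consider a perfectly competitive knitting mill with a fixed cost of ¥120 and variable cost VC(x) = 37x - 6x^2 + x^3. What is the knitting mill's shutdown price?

The firm shuts down when price falls below the minimum of average variable cost. AVC = VC/x = 37 - 6x + x^2.
dAVC/dx = -6 + 2x = 0 gives x = 3. min AVC = 37 - 6·3 + 3^2 = 28.
For P < ¥28 the firm produces nothing.

¥28 per unit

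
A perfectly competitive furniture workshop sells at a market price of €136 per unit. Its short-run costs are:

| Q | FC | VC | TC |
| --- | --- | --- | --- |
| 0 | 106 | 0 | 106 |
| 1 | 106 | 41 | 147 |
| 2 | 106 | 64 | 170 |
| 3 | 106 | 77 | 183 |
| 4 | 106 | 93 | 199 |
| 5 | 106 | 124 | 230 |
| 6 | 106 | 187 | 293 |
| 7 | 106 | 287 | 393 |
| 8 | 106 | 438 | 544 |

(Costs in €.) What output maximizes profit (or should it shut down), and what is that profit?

Q = 7; profit = €559

Tabulate TR − TC: Q=0: -106; Q=1: -11; Q=2: 102; Q=3: 225; Q=4: 345; Q=5: 450; Q=6: 523; Q=7: 559; Q=8: 544.
Profit is maximized at Q = 7. AVC there is 287/7 = €41 ≤ P, so producing beats shutting down (which would give -€106).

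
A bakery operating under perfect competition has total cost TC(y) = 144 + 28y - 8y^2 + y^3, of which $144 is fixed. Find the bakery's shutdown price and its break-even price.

Shutdown price = min AVC. AVC = 28 - 8y + y^2, with vertex at y = 4 and minimum $12.
ATC = 144/y + 28 - 8y + y^2. Setting dATC/dy = −144/y^2 − 8 + 2y = 0 gives y = 6 (since 2·6^3 − 8·6^2 = 144).
min ATC = 144/6 + 28 − 8·6 + 6^2 = $40. That is the break-even price.
For $12 ≤ P < $40 the firm produces at a loss; below $12 it shuts down.

Shutdown price = $12; break-even price = $40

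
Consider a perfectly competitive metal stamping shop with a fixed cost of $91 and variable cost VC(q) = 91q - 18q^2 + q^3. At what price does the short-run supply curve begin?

The shutdown price is the minimum of AVC. VC = 91q - 18q^2 + q^3, so AVC = 91 - 18q + q^2.
At the minimum of AVC, MC = AVC. MC = 91 - 36q + 3q^2; setting MC = AVC gives 2q^2 - 18q = 0, so q = 9. min AVC = 10.
The firm shuts down for any P below $10.

$10 per unit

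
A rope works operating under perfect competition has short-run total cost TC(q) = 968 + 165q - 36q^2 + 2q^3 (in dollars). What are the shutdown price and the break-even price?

AVC = 165 - 36q + 2q^2; minimized at q = 9, giving min AVC = $3. That is the shutdown price.
ATC = 968/q + 165 - 36q + 2q^2. Setting dATC/dq = −968/q^2 − 36 + 4q = 0 gives q = 11 (since 4·11^3 − 36·11^2 = 968).
min ATC = 968/11 + 165 − 36·11 + 2·11^2 = $99. That is the break-even price.
Between these two prices the firm operates at a loss; above $99 it earns a profit.

Shutdown price = $3; break-even price = $99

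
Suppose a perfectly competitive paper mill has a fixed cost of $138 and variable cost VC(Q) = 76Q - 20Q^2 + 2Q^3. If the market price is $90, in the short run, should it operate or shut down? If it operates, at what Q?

Produce at Q = 7

Variable cost is VC = 76Q - 20Q^2 + 2Q^3, so AVC = VC/Q = 76 - 20Q + 2Q^2 and MC = dTC/dQ = 76 - 40Q + 6Q^2.
AVC is minimized where dAVC/dQ = -20 + 4Q = 0, at Q = 5; min AVC = 76 - 20·5 + 2·5^2 = $26.
P = $90 exceeds min AVC = $26, so the firm stays open.
P = MC gives -14 - 40Q + 6Q^2 = 0, with roots -1/3 and 7. Take the larger (rising MC): Q* = 7.
Check: AVC at Q = 7 is $34 ≤ P, so revenue covers variable cost.
Profit = P·Q − TC = 90·7 − 376 = $254.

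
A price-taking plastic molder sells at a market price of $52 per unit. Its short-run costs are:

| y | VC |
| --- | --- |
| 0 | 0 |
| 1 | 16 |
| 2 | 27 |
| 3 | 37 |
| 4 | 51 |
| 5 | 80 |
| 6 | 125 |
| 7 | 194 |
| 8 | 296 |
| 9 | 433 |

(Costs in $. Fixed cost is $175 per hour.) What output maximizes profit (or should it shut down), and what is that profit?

y = 6; profit = $12

Compute π = P·y − TC at each output: y=0: -175; y=1: -139; y=2: -98; y=3: -56; y=4: -18; y=5: 5; y=6: 12; y=7: -5; y=8: -55; y=9: -140.
Profit is maximized at y = 6. AVC there is 125/6 = $20.83 ≤ P, so producing beats shutting down (which would give -$175).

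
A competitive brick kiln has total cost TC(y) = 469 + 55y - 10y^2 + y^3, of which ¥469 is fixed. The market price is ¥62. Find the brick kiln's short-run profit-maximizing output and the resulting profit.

AVC = 55 - 10y + y^2; min AVC = ¥30 at y = 5. Since P = ¥62 ≥ min AVC, the firm produces.
MC = 55 - 20y + 3y^2. Setting P = MC and taking the root on the rising branch gives y* = 7.
TR = 62·7 = 434. TC = 469 + 238 = 707. Profit = 434 − 707 = -¥273.
Shutting down would mean losing the fixed cost of ¥469, so operating at a loss of ¥273 is better by ¥196.

Profit = -¥273 at y = 7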